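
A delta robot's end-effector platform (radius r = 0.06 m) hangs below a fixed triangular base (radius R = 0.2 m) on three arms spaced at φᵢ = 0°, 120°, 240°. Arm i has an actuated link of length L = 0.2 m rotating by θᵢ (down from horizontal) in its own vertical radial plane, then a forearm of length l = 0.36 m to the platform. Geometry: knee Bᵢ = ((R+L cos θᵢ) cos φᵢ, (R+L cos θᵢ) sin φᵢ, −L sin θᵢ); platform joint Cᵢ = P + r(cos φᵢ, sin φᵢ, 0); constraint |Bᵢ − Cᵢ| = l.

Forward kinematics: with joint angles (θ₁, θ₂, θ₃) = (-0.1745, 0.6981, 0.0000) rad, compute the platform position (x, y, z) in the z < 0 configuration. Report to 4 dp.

(0.0404, -0.0518, -0.1627)

φ1=0.0°: virtual centre (0.3370, 0.0000, 0.0347), radius l
S2 = (0.2932·cos120.0°, 0.2932·sin120.0°, -0.1286) = (-0.1466, 0.2539, -0.1286)
φ3=240.0°: virtual centre (-0.1700, -0.2944, 0.0000), radius l
|S₂|²−|S₁|² = -0.0122;  |S₃|²−|S₁|² = 0.0009
linear system: -0.9671x+0.5079y = -0.0122−-0.3266z; -1.0139x+-0.5889y = 0.0009−-0.0694z
det = 1.0845;  x = 0.0063+-0.2098z,  y = -0.0122+0.2434z
quadratic in z: (1.1033)z²+(0.0634)z+(-0.0189)=0, √Δ=0.2955 → z ∈ {-0.1627, 0.1052}; z = -0.1627 (taking z<0)
x = 0.0404, y = -0.0518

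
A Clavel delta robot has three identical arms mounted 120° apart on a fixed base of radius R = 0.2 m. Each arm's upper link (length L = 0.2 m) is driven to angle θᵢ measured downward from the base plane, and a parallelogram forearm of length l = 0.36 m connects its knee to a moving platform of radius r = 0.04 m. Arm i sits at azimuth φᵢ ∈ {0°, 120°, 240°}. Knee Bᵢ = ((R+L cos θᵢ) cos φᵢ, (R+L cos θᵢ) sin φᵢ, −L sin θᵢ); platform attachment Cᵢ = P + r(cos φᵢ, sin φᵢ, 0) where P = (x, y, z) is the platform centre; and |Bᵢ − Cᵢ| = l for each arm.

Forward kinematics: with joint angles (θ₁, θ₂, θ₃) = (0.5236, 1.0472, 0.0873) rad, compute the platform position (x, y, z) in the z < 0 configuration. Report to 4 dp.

O1 = (0.3332·cos0.0°, 0.3332·sin0.0°, -0.1000) = (0.3332, 0.0000, -0.1000)
O2 = (0.2600·cos120.0°, 0.2600·sin120.0°, -0.1732) = (-0.1300, 0.2252, -0.1732)
φ3=240.0°: virtual centre (-0.1796, -0.3111, -0.0174), radius l
eliminate P² terms by subtracting sphere 1 from 2 and 3
linear system: -0.9264x+0.4503y = -0.0234−-0.1464z; -1.0256x+-0.6222y = 0.0083−0.1651z
Cramer: x(z) = 0.0104-0.0161z;  y(z) = -0.0306+0.2920z
into |P−O₁|² = l²: 1.0855z² + 0.1926z + -0.0145 = 0;  Δ = 0.0999;  z = -0.2343 or 0.0569 → z<0 root = -0.2343
x = 0.0142, y = -0.0990

(0.0142, -0.0990, -0.2343)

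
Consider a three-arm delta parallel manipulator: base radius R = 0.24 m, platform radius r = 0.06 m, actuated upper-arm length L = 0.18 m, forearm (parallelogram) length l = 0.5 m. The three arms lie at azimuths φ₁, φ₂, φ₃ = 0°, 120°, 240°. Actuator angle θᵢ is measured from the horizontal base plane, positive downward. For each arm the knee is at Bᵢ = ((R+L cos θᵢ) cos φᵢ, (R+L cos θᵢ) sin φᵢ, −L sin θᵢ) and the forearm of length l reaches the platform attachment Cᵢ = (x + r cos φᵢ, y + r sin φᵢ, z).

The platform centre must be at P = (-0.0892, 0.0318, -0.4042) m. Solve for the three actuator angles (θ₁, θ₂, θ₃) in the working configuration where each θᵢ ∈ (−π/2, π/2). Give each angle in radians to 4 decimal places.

θ₁ = 0.6979, θ₂ = 0.0000, θ₃ = 0.2618

rotate P by −φ1: (-0.0892, 0.0318, -0.4042)
  e−x'=0.2692;  (l²−L²−(e−x')²−y'²−z²)/2L = -0.0535
  √(A²+B²)=0.4856;  θ1 = -0.9833+1.6812 ≈ 0.6979
arm 2 (φ=120.0°): x'=0.0721, y'=0.0613
  A cos θ + B sin θ = C:  0.1079·cos θ + -0.4042·sin θ = 0.1078
  γ=atan2(-0.4042,0.1079)=-1.3100;  ψ=arccos(0.2578)=1.3101;  θ2=γ+ψ≈0.0000
rotate P by −φ3: (0.0171, -0.0931, -0.4042)
  e−x'=0.1629;  (l²−L²−(e−x')²−y'²−z²)/2L = 0.0528
  γ=atan2(-0.4042,0.1629)=-1.1876;  ψ=arccos(0.1211)=1.4494;  θ3=γ+ψ≈0.2618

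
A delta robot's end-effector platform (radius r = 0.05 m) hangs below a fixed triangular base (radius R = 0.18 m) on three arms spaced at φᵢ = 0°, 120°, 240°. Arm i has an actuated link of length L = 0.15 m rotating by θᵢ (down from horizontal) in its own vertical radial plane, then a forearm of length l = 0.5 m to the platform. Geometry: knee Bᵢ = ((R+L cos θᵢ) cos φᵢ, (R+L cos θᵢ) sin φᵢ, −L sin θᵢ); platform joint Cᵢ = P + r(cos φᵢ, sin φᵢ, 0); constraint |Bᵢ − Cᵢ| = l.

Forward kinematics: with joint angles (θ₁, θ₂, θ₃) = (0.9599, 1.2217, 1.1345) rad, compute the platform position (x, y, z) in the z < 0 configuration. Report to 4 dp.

centre 1 = (0.2160·cos0.0°, 0.2160·sin0.0°, -0.1229) = (0.2160, 0.0000, -0.1229)
φ2=120.0°: virtual centre (-0.0907, 0.1570, -0.1410), radius l
arm 3 at φ=240.0°: e+L cos θ3 = 0.1934;  centre 3 = (-0.0967, -0.1675, -0.1359)
|centre ₂|²−|centre ₁|² = -0.0090;  |centre ₃|²−|centre ₁|² = -0.0059
plane₁₂: -0.6134x+0.3140y+-0.0362z = -0.0090
det = 0.4019;  x = 0.0121+-0.0506z,  y = -0.0051+0.0164z
quadratic in z: (1.0028)z²+(0.2662)z+(-0.1933)=0, √Δ=0.9199 → z ∈ {-0.5914, 0.3259}; z = -0.5914 (taking z<0)
x = 0.0420, y = -0.0147

(0.0420, -0.0147, -0.5914)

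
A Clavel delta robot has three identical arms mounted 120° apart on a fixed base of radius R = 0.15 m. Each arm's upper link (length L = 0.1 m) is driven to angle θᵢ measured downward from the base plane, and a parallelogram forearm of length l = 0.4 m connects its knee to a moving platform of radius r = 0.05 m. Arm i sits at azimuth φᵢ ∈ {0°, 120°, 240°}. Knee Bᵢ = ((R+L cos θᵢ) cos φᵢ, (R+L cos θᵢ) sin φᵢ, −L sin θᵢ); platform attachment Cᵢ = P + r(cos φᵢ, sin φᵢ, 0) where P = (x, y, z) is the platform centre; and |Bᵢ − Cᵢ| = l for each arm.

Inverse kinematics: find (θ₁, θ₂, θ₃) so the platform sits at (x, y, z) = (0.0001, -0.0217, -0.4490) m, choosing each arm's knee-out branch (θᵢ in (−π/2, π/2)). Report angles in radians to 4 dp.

θ₁ = 0.9592, θ₂ = 1.0465, θ₃ = 0.8724

rotate P by −φ1: (0.0001, -0.0217, -0.4490)
  e−x'=0.0999;  (l²−L²−(e−x')²−y'²−z²)/2L = -0.3103
  γ=atan2(-0.4490,0.0999)=-1.3519;  ψ=arccos(-0.6745)=2.3111;  θ1=γ+ψ≈0.9592
arm 2 (φ=120.0°): x'=-0.0188, y'=0.0108
  e−x'=0.1188;  (l²−L²−(e−x')²−y'²−z²)/2L = -0.3292
  θ2 = atan2(B,A) + arccos(C/0.4645) = 1.0465
rotate P by −φ3: (0.0187, 0.0109, -0.4490)
  e−x'=0.0813;  (l²−L²−(e−x')²−y'²−z²)/2L = -0.2916
  γ=atan2(-0.4490,0.0813)=-1.3918;  ψ=arccos(-0.6391)=2.2641;  θ3=γ+ψ≈0.8724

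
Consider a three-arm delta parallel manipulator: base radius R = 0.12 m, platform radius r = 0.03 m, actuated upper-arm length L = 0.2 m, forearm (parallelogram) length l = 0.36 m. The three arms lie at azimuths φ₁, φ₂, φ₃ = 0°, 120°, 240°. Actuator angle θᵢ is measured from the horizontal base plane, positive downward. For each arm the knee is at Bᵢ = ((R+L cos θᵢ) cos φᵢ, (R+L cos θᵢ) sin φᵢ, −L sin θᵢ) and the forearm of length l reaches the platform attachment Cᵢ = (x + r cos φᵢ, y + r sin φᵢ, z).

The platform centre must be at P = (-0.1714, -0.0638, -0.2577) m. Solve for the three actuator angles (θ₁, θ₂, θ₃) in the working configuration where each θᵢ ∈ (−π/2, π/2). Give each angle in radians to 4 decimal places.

φ1=0.0° → target in arm frame (-0.1714, -0.0638)
  e−x'=0.2614;  (l²−L²−(e−x')²−y'²−z²)/2L = -0.1230
  γ=atan2(-0.2577,0.2614)=-0.7783;  ψ=arccos(-0.3352)=1.9126;  θ1=γ+ψ≈1.1343
rotate P by −φ2: (0.0304, 0.1803, -0.2577)
  A cos θ + B sin θ = C:  0.0596·cos θ + -0.2577·sin θ = -0.0322
  √(A²+B²)=0.2645;  θ2 = -1.3437+1.6928 ≈ 0.3491
φ3=240.0° → target in arm frame (0.1410, -0.1165)
  A cos θ + B sin θ = C:  -0.0510·cos θ + -0.2577·sin θ = 0.0175
  γ=atan2(-0.2577,-0.0510)=-1.7660;  ψ=arccos(0.0667)=1.5040;  θ3=γ+ψ≈-0.2620

θ₁ = 1.1343, θ₂ = 0.3491, θ₃ = -0.2620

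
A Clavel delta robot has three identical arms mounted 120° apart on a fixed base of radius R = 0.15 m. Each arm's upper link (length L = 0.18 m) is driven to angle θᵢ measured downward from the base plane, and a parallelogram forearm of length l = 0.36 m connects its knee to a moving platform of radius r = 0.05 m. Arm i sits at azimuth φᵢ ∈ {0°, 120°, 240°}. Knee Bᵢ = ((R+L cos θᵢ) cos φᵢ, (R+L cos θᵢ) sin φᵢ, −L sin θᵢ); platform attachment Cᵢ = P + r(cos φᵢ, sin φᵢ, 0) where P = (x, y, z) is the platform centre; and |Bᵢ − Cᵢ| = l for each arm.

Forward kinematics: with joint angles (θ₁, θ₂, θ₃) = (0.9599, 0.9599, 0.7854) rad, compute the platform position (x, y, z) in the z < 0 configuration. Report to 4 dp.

φ1=0.0°: virtual centre (0.2032, 0.0000, -0.1474), radius l
φ2=120.0°: virtual centre (-0.1016, 0.1760, -0.1474), radius l
φ3=240.0°: virtual centre (-0.1136, -0.1968, -0.1273), radius l
subtract pairs → two planes through P
plane₁₂: -0.6097x+0.3520y+0.0000z = 0.0000
det = 0.4631;  x = -0.0037+0.0307z,  y = -0.0063+0.0531z
into |P−S₁|² = l²: 1.0038z² + 0.2815z + -0.0650 = 0;  Δ = 0.3403;  z = -0.4308 or 0.1503 → z<0 root = -0.4308
x = -0.0169, y = -0.0292

(-0.0169, -0.0292, -0.4308)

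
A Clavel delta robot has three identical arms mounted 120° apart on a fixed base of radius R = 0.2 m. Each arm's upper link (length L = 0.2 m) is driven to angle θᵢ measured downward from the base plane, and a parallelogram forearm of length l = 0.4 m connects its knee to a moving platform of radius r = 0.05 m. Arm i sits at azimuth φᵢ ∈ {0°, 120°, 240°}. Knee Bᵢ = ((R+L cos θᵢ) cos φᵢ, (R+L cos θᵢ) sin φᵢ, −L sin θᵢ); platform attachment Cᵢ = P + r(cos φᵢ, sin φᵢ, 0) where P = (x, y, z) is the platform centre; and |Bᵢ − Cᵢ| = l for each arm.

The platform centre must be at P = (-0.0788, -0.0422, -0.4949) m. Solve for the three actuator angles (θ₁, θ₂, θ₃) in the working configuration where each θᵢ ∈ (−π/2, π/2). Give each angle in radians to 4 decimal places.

rotate P by −φ1: (-0.0788, -0.0422, -0.4949)
  A cos θ + B sin θ = C:  0.2288·cos θ + -0.4949·sin θ = -0.4476
  γ=atan2(-0.4949,0.2288)=-1.1377;  ψ=arccos(-0.8210)=2.5340;  θ1=γ+ψ≈1.3962
φ2=120.0° → target in arm frame (0.0029, 0.0893)
  A cos θ + B sin θ = C:  0.1471·cos θ + -0.4949·sin θ = -0.3864
  θ2 = atan2(B,A) + arccos(C/0.5163) = 1.1346
rotate P by −φ3: (0.0759, -0.0471, -0.4949)
  A=0.0741, B=-0.4949, C=(l²−L²−A²−y'²−z²)/(2L)=-0.3316
  γ=atan2(-0.4949,0.0741)=-1.4223;  ψ=arccos(-0.6626)=2.2951;  θ3=γ+ψ≈0.8728

θ₁ = 1.3962, θ₂ = 1.1346, θ₃ = 0.8728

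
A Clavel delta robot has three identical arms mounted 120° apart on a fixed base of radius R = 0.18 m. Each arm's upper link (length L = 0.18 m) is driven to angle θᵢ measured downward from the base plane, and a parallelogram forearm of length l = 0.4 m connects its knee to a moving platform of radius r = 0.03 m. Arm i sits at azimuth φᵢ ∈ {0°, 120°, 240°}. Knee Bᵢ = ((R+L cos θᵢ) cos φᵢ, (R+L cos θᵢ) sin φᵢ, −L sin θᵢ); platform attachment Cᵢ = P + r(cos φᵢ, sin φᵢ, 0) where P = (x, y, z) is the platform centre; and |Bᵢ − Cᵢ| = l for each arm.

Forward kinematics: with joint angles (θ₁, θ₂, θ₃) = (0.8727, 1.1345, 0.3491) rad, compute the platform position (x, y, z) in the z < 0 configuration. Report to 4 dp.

O1 = (0.2657·cos0.0°, 0.2657·sin0.0°, -0.1379) = (0.2657, 0.0000, -0.1379)
φ2=120.0°: virtual centre (-0.1130, 0.1958, -0.1631), radius l
φ3=240.0°: virtual centre (-0.1596, -0.2764, -0.0616), radius l
|O₂|²−|O₁|² = -0.0119;  |O₃|²−|O₁|² = 0.0160
[-0.7575 0.3916 -0.0505]·P = -0.0119;  [-0.8505 -0.5528 0.1526]·P = 0.0160
Cramer: x(z) = 0.0004+0.0424z;  y(z) = -0.0296+0.2109z
quadratic in z: (1.0463)z²+(0.2408)z+(-0.0697)=0, √Δ=0.5914 → z ∈ {-0.3977, 0.1676}; z = -0.3977 (taking z<0)
x = -0.0165, y = -0.1135

(-0.0165, -0.1135, -0.3977)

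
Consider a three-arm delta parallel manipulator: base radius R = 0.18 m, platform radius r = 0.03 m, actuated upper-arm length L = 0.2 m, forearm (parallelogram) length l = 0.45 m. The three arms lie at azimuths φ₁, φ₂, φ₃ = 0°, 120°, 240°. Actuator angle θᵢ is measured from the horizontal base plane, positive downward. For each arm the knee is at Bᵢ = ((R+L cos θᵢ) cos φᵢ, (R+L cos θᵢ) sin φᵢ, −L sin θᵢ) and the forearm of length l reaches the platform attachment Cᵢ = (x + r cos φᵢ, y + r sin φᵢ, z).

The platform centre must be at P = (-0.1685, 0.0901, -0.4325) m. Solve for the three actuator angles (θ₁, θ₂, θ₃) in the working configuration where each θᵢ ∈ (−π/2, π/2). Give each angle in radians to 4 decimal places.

arm 1 (φ=0.0°): x'=-0.1685, y'=0.0901
  A cos θ + B sin θ = C:  0.3185·cos θ + -0.4325·sin θ = -0.3353
  √(A²+B²)=0.5371;  θ1 = -0.9360+2.2450 ≈ 1.3089
arm 2 (φ=120.0°): x'=0.1623, y'=0.1009
  e−x'=-0.0123;  (l²−L²−(e−x')²−y'²−z²)/2L = -0.0872
  θ2 = atan2(B,A) + arccos(C/0.4327) = 0.1746
φ3=240.0° → target in arm frame (0.0062, -0.1910)
  A cos θ + B sin θ = C:  0.1438·cos θ + -0.4325·sin θ = -0.2043
  θ3 = atan2(B,A) + arccos(C/0.4558) = 0.7856

θ₁ = 1.3089, θ₂ = 0.1746, θ₃ = 0.7856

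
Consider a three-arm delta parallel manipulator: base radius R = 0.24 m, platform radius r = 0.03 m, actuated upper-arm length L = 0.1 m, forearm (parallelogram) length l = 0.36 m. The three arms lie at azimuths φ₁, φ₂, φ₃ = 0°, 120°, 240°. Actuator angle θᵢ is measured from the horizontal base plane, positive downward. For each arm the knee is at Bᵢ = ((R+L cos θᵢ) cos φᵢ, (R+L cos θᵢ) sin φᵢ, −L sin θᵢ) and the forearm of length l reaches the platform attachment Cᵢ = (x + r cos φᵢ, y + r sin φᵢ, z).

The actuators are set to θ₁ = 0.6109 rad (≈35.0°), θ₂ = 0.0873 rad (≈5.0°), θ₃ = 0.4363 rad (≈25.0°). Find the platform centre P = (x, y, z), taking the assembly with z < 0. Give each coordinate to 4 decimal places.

(-0.0227, 0.0181, -0.2314)

centre 1 = (0.2919·cos0.0°, 0.2919·sin0.0°, -0.0574) = (0.2919, 0.0000, -0.0574)
arm 2 at φ=120.0°: ρ2 = 0.3096;  centre 2 = (-0.1548, 0.2681, -0.0087)
centre 3 = (0.3006·cos240.0°, 0.3006·sin240.0°, -0.0423) = (-0.1503, -0.2604, -0.0423)
subtract pairs → two planes through P
plane₁₂: -0.8934x+0.5363y+0.0973z = 0.0074
Cramer: x(z) = -0.0062+0.0712z;  y(z) = 0.0035-0.0629z
into |P−centre ₁|² = l²: 1.0090z² + 0.0719z + -0.0374 = 0;  Δ = 0.1562;  z = -0.2314 or 0.1602 → z<0 root = -0.2314
x = -0.0227, y = 0.0181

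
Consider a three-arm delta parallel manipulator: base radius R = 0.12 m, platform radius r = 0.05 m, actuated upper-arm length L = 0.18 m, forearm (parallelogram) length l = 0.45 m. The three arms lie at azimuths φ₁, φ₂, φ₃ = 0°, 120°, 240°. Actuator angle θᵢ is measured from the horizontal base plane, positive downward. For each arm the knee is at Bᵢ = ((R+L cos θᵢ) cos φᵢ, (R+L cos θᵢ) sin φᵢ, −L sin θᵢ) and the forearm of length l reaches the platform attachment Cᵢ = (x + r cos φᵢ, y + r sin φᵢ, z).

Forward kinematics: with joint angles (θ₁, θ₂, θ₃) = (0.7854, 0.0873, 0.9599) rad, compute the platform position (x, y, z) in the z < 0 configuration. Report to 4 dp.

φ1=0.0°: virtual centre (0.1973, 0.0000, -0.1273), radius l
arm 2 at φ=120.0°: ρ2 = 0.2493;  S2 = (-0.1247, 0.2159, -0.0157)
φ3=240.0°: virtual centre (-0.0866, -0.1500, -0.1474), radius l
|S₂|²−|S₁|² = 0.0073;  |S₃|²−|S₁|² = -0.0034
[-0.6439 0.4318 0.2232]·P = 0.0073;  [-0.5678 -0.3001 -0.0403]·P = -0.0034
det = 0.4384;  x = -0.0017+0.1130z,  y = 0.0144+-0.3483z
sphere 1 gives Az²+Bz+C=0 with A=1.1341, B=0.1996, C=-0.1465;  B²−4AC=0.7044;  roots -0.4580, 0.2821;  negative root z = -0.4580
x = -0.0534, y = 0.1739

(-0.0534, 0.1739, -0.4580)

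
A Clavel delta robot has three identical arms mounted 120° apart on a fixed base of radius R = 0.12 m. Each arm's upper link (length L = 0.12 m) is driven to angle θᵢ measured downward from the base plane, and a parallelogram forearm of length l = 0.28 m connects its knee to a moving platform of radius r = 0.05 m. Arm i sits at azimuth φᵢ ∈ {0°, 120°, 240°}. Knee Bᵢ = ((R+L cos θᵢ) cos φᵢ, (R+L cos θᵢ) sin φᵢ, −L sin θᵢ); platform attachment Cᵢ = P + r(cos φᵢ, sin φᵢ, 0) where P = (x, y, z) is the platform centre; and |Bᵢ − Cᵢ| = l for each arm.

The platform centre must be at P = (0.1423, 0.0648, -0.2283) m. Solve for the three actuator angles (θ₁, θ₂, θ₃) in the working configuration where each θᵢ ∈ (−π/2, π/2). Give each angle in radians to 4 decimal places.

θ₁ = -0.3494, θ₂ = 0.6979, θ₃ = 1.2216

arm 1 (φ=0.0°): x'=0.1423, y'=0.0648
  e−x'=-0.0723;  (l²−L²−(e−x')²−y'²−z²)/2L = 0.0102
  γ=atan2(-0.2283,-0.0723)=-1.8775;  ψ=arccos(0.0427)=1.5281;  θ1=γ+ψ≈-0.3494
rotate P by −φ2: (-0.0150, -0.1556, -0.2283)
  A cos θ + B sin θ = C:  0.0850·cos θ + -0.2283·sin θ = -0.0816
  √(A²+B²)=0.2436;  θ2 = -1.2143+1.9122 ≈ 0.6979
arm 3 (φ=240.0°): x'=-0.1273, y'=0.0908
  A=0.1973, B=-0.2283, C=(l²−L²−A²−y'²−z²)/(2L)=-0.1470
  √(A²+B²)=0.3017;  θ3 = -0.8582+2.0798 ≈ 1.2216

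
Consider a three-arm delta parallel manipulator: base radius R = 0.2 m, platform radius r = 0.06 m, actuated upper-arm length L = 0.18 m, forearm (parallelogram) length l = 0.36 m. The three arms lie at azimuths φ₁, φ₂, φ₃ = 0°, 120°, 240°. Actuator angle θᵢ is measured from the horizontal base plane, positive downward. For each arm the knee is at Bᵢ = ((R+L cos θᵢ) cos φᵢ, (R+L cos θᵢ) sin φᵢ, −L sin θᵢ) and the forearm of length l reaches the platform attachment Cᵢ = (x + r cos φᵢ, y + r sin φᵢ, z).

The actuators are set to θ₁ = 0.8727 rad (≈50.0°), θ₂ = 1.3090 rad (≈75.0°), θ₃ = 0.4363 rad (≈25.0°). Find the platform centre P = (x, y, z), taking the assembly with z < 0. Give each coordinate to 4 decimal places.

(0.0080, -0.1244, -0.3677)

φ1=0.0°: virtual centre (0.2557, 0.0000, -0.1379), radius l
O2 = (0.1866·cos120.0°, 0.1866·sin120.0°, -0.1739) = (-0.0933, 0.1616, -0.1739)
φ3=240.0°: virtual centre (-0.1516, -0.2625, -0.0761), radius l
|O₂|²−|O₁|² = -0.0194;  |O₃|²−|O₁|² = 0.0133
linear system: -0.6980x+0.3232y = -0.0194−-0.0719z; -0.8145x+-0.5251y = 0.0133−0.1237z
Cramer: x(z) = 0.0093+0.0035z;  y(z) = -0.0398+0.2301z
into |P−O₁|² = l²: 1.0530z² + 0.2558z + -0.0483 = 0;  Δ = 0.2689;  z = -0.3677 or 0.1248 → z<0 root = -0.3677
x = 0.0080, y = -0.1244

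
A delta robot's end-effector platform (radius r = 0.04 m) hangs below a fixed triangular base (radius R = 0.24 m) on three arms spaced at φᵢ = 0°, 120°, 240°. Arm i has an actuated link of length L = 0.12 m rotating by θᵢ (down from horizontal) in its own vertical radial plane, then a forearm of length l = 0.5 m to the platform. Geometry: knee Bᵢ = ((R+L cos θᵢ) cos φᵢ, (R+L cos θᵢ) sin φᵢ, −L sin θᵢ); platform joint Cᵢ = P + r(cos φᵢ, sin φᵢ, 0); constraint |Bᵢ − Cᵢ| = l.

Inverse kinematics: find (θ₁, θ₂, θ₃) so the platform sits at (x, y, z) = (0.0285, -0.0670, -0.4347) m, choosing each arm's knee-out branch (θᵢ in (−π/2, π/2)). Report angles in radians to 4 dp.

rotate P by −φ1: (0.0285, -0.0670, -0.4347)
  A=0.1715, B=-0.4347, C=(l²−L²−A²−y'²−z²)/(2L)=0.0531
  γ=atan2(-0.4347,0.1715)=-1.1950;  ψ=arccos(0.1135)=1.4570;  θ1=γ+ψ≈0.2620
φ2=120.0° → target in arm frame (-0.0723, 0.0088)
  A cos θ + B sin θ = C:  0.2723·cos θ + -0.4347·sin θ = -0.1149
  √(A²+B²)=0.5129;  θ2 = -1.0112+1.7967 ≈ 0.7855
arm 3 (φ=240.0°): x'=0.0438, y'=0.0582
  A cos θ + B sin θ = C:  0.1562·cos θ + -0.4347·sin θ = 0.0785
  γ=atan2(-0.4347,0.1562)=-1.2258;  ψ=arccos(0.1700)=1.4000;  θ3=γ+ψ≈0.1742

θ₁ = 0.2620, θ₂ = 0.7855, θ₃ = 0.1742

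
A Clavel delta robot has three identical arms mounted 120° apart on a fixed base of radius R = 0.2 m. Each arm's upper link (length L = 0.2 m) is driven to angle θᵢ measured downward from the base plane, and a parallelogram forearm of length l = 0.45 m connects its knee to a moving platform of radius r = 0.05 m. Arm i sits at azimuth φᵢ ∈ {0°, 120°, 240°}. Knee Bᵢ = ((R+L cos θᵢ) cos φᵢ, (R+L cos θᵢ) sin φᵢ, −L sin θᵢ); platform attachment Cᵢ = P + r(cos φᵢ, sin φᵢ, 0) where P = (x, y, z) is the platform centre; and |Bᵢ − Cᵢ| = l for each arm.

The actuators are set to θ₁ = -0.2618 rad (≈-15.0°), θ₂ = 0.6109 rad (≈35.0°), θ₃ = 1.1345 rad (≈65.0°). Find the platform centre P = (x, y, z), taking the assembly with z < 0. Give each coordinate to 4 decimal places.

arm 1 at φ=0.0°: e+L cos θ1 = 0.3432;  S1 = (0.3432, 0.0000, 0.0518)
S2 = (0.3138·cos120.0°, 0.3138·sin120.0°, -0.1147) = (-0.1569, 0.2718, -0.1147)
φ3=240.0°: virtual centre (-0.1173, -0.2031, -0.1813), radius l
eliminate P² terms by subtracting sphere 1 from 2 and 3
plane₁₂: -1.0002x+0.5436y+-0.3330z = -0.0088
Cramer: x(z) = 0.0235-0.4285z;  y(z) = 0.0270-0.1759z
sphere 1 gives Az²+Bz+C=0 with A=1.2146, B=0.1610, C=-0.0969;  B²−4AC=0.4966;  roots -0.3564, 0.2238;  negative root z = -0.3564
x = 0.1762, y = 0.0897

(0.1762, 0.0897, -0.3564)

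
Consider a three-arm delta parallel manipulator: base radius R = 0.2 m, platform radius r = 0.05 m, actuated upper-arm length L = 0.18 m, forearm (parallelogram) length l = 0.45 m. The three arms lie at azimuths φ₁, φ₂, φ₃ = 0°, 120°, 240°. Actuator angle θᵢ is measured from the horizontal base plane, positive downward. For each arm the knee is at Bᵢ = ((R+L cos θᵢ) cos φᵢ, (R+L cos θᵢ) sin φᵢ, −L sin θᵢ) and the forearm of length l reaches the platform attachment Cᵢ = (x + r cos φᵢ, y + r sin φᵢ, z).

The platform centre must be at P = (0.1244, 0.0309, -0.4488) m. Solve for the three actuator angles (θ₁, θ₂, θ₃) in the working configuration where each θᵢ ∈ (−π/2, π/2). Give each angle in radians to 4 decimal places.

θ₁ = 0.2619, θ₂ = 0.8728, θ₃ = 1.0474

φ1=0.0° → target in arm frame (0.1244, 0.0309)
  A cos θ + B sin θ = C:  0.0256·cos θ + -0.4488·sin θ = -0.0915
  γ=atan2(-0.4488,0.0256)=-1.5138;  ψ=arccos(-0.2035)=1.7757;  θ1=γ+ψ≈0.2619
φ2=120.0° → target in arm frame (-0.0354, -0.1232)
  e−x'=0.1854;  (l²−L²−(e−x')²−y'²−z²)/2L = -0.2247
  √(A²+B²)=0.4856;  θ2 = -1.1790+2.0518 ≈ 0.8728
arm 3 (φ=240.0°): x'=-0.0890, y'=0.0923
  A cos θ + B sin θ = C:  0.2390·cos θ + -0.4488·sin θ = -0.2693
  θ3 = atan2(B,A) + arccos(C/0.5085) = 1.0474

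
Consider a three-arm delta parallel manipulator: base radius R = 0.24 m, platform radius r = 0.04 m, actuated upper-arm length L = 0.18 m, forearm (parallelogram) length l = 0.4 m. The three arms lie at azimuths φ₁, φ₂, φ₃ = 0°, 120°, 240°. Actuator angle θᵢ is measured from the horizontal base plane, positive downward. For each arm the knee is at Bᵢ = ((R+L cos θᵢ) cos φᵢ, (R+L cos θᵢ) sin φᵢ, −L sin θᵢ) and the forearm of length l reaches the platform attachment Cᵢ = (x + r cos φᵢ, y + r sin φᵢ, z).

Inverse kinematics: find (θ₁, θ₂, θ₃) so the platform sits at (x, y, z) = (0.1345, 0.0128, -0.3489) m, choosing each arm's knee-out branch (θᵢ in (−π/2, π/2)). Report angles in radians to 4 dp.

θ₁ = 0.1745, θ₂ = 1.1344, θ₃ = 1.2214

arm 1 (φ=0.0°): x'=0.1345, y'=0.0128
  A cos θ + B sin θ = C:  0.0655·cos θ + -0.3489·sin θ = 0.0039
  θ1 = atan2(B,A) + arccos(C/0.3550) = 0.1745
rotate P by −φ2: (-0.0562, -0.1229, -0.3489)
  A cos θ + B sin θ = C:  0.2562·cos θ + -0.3489·sin θ = -0.2079
  √(A²+B²)=0.4328;  θ2 = -0.9375+2.0719 ≈ 1.1344
φ3=240.0° → target in arm frame (-0.0783, 0.1101)
  A cos θ + B sin θ = C:  0.2783·cos θ + -0.3489·sin θ = -0.2326
  √(A²+B²)=0.4463;  θ3 = -0.8974+2.1189 ≈ 1.2214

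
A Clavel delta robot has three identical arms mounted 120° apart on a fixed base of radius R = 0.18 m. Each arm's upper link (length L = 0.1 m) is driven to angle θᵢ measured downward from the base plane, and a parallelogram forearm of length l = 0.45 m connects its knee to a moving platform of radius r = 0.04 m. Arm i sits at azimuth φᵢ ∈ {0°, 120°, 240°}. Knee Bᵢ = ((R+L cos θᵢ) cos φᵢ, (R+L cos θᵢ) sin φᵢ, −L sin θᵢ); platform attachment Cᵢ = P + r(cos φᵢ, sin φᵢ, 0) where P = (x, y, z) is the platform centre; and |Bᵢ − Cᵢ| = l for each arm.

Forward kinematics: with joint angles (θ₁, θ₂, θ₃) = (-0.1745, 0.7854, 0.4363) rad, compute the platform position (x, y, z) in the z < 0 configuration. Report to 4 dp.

(0.0943, -0.0401, -0.4070)

S1 = (0.2385·cos0.0°, 0.2385·sin0.0°, 0.0174) = (0.2385, 0.0000, 0.0174)
arm 2 at φ=120.0°: ρ2 = 0.2107;  S2 = (-0.1054, 0.1825, -0.0707)
φ3=240.0°: virtual centre (-0.1153, -0.1997, -0.0423), radius l
|S₂|²−|S₁|² = -0.0078;  |S₃|²−|S₁|² = -0.0022
linear system: -0.6877x+0.3650y = -0.0078−-0.1761z; -0.7076x+-0.3995y = -0.0022−-0.1192z
Cramer: x(z) = 0.0073-0.2137z;  y(z) = -0.0075+0.0800z
quadratic in z: (1.0521)z²+(0.0629)z+(-0.1487)=0, √Δ=0.7936 → z ∈ {-0.4070, 0.3473}; z = -0.4070 (taking z<0)
x = 0.0943, y = -0.0401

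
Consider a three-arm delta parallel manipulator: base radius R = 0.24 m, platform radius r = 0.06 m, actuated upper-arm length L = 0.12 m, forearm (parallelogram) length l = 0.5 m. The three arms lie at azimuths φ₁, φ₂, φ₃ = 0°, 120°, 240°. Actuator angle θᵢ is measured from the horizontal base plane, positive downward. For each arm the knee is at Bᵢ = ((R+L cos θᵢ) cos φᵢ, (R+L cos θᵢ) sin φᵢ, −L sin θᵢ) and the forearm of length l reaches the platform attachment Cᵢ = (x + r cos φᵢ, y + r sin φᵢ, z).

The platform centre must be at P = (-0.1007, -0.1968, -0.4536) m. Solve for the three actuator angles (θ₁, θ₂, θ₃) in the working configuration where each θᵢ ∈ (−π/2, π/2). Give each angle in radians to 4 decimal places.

θ₁ = 1.3085, θ₂ = 1.3957, θ₃ = -0.3493

rotate P by −φ1: (-0.1007, -0.1968, -0.4536)
  e−x'=0.2807;  (l²−L²−(e−x')²−y'²−z²)/2L = -0.3653
  γ=atan2(-0.4536,0.2807)=-1.0166;  ψ=arccos(-0.6848)=2.3252;  θ1=γ+ψ≈1.3085
arm 2 (φ=120.0°): x'=-0.1201, y'=0.1856
  A=0.3001, B=-0.4536, C=(l²−L²−A²−y'²−z²)/(2L)=-0.3944
  γ=atan2(-0.4536,0.3001)=-0.9863;  ψ=arccos(-0.7251)=2.3820;  θ2=γ+ψ≈1.3957
rotate P by −φ3: (0.2208, 0.0112, -0.4536)
  A cos θ + B sin θ = C:  -0.0408·cos θ + -0.4536·sin θ = 0.1169
  γ=atan2(-0.4536,-0.0408)=-1.6605;  ψ=arccos(0.2567)=1.3112;  θ3=γ+ψ≈-0.3493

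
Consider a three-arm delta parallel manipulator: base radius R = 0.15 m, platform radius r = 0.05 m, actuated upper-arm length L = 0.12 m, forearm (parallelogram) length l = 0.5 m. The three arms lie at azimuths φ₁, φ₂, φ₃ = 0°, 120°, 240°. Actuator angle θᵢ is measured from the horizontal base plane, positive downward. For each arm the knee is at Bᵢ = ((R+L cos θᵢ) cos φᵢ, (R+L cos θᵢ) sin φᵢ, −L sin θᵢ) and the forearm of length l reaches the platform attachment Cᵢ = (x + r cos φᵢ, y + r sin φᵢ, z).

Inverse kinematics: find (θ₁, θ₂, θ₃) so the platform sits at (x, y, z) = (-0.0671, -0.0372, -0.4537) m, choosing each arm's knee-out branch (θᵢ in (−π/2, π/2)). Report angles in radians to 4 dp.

θ₁ = 0.3490, θ₂ = 0.0869, θ₃ = -0.1748

arm 1 (φ=0.0°): x'=-0.0671, y'=-0.0372
  A=0.1671, B=-0.4537, C=(l²−L²−A²−y'²−z²)/(2L)=0.0019
  γ=atan2(-0.4537,0.1671)=-1.2179;  ψ=arccos(0.0039)=1.5669;  θ1=γ+ψ≈0.3490
rotate P by −φ2: (0.0013, 0.0767, -0.4537)
  A=0.0987, B=-0.4537, C=(l²−L²−A²−y'²−z²)/(2L)=0.0589
  γ=atan2(-0.4537,0.0987)=-1.3567;  ψ=arccos(0.1269)=1.4436;  θ2=γ+ψ≈0.0869
φ3=240.0° → target in arm frame (0.0658, -0.0395)
  A cos θ + B sin θ = C:  0.0342·cos θ + -0.4537·sin θ = 0.1126
  √(A²+B²)=0.4550;  θ3 = -1.4955+1.3207 ≈ -0.1748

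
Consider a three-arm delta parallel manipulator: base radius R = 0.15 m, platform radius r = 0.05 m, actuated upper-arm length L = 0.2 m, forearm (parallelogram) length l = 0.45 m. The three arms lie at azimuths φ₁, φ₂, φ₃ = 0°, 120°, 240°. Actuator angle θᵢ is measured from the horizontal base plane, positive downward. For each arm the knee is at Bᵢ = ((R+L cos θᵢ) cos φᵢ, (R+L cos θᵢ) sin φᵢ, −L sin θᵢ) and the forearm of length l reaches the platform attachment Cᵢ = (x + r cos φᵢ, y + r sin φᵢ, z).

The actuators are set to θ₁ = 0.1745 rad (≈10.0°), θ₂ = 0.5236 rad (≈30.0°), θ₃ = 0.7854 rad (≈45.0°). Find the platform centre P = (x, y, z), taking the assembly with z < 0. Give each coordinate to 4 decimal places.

(0.0990, 0.0511, -0.4356)

O1 = (0.2970·cos0.0°, 0.2970·sin0.0°, -0.0347) = (0.2970, 0.0000, -0.0347)
arm 2 at φ=120.0°: e+L cos θ2 = 0.2732;  O2 = (-0.1366, 0.2366, -0.1000)
arm 3 at φ=240.0°: e+L cos θ3 = 0.2414;  O3 = (-0.1207, -0.2091, -0.1414)
subtract pairs → two planes through P
plane₁₂: -0.8671x+0.4732y+-0.1306z = -0.0048
Cramer: x(z) = 0.0096-0.2053z;  y(z) = 0.0075-0.1003z
into |P−O₁|² = l²: 1.0522z² + 0.1859z + -0.1186 = 0;  Δ = 0.5339;  z = -0.4356 or 0.2589 → z<0 root = -0.4356
x = 0.0990, y = 0.0511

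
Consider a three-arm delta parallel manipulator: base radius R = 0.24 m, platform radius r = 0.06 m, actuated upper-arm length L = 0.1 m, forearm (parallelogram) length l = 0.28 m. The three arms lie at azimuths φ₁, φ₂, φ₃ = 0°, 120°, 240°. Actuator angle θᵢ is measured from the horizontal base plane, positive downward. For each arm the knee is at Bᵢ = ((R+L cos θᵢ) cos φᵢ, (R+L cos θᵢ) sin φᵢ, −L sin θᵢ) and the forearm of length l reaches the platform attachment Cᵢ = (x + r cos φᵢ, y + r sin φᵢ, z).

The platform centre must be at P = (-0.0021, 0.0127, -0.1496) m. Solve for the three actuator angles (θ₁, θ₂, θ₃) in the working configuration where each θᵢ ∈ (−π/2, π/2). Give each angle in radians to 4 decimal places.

θ₁ = 0.6103, θ₂ = 0.4365, θ₃ = 0.6981

arm 1 (φ=0.0°): x'=-0.0021, y'=0.0127
  e−x'=0.1821;  (l²−L²−(e−x')²−y'²−z²)/2L = 0.0635
  √(A²+B²)=0.2357;  θ1 = -0.6877+1.2980 ≈ 0.6103
φ2=120.0° → target in arm frame (0.0120, -0.0045)
  A=0.1680, B=-0.1496, C=(l²−L²−A²−y'²−z²)/(2L)=0.0890
  γ=atan2(-0.1496,0.1680)=-0.7277;  ψ=arccos(0.3955)=1.1642;  θ2=γ+ψ≈0.4365
rotate P by −φ3: (-0.0099, -0.0082, -0.1496)
  A=0.1899, B=-0.1496, C=(l²−L²−A²−y'²−z²)/(2L)=0.0494
  θ3 = atan2(B,A) + arccos(C/0.2418) = 0.6981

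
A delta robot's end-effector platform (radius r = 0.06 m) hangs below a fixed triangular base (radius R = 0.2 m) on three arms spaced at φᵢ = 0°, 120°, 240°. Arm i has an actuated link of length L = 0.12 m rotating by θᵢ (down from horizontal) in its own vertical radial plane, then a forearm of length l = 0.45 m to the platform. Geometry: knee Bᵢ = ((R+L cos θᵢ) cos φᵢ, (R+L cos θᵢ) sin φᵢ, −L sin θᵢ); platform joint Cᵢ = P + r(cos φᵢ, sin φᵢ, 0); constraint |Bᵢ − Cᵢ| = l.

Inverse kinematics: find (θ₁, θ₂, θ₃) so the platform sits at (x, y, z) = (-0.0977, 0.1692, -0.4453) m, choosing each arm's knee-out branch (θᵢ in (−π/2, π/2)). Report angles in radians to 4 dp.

θ₁ = 1.3960, θ₂ = -0.0003, θ₃ = 1.3959

rotate P by −φ1: (-0.0977, 0.1692, -0.4453)
  A=0.2377, B=-0.4453, C=(l²−L²−A²−y'²−z²)/(2L)=-0.3972
  γ=atan2(-0.4453,0.2377)=-1.0805;  ψ=arccos(-0.7868)=2.4765;  θ1=γ+ψ≈1.3960
φ2=120.0° → target in arm frame (0.1954, 0.0000)
  e−x'=-0.0554;  (l²−L²−(e−x')²−y'²−z²)/2L = -0.0552
  γ=atan2(-0.4453,-0.0554)=-1.6945;  ψ=arccos(-0.1231)=1.6942;  θ2=γ+ψ≈-0.0003
rotate P by −φ3: (-0.0977, -0.1692, -0.4453)
  A cos θ + B sin θ = C:  0.2377·cos θ + -0.4453·sin θ = -0.3972
  √(A²+B²)=0.5048;  θ3 = -1.0805+2.4764 ≈ 1.3959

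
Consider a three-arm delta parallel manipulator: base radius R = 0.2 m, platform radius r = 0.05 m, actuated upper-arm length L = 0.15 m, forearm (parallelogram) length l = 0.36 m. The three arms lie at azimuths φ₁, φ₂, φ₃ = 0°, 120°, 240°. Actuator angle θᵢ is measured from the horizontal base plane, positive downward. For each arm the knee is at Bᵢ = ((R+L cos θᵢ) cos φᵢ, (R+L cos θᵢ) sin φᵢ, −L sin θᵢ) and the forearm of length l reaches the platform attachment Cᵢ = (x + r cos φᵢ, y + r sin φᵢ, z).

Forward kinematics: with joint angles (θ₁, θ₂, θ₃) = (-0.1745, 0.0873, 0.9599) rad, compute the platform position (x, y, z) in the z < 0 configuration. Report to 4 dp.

(0.0676, 0.0816, -0.2385)

centre 1 = (0.2977·cos0.0°, 0.2977·sin0.0°, 0.0260) = (0.2977, 0.0000, 0.0260)
φ2=120.0°: virtual centre (-0.1497, 0.2593, -0.0131), radius l
arm 3 at φ=240.0°: e+L cos θ3 = 0.2360;  centre 3 = (-0.1180, -0.2044, -0.1229)
subtract pairs → two planes through P
linear system: -0.8949x+0.5186y = 0.0005−-0.0782z; -0.8315x+-0.4088y = -0.0185−-0.2978z
Cramer: x(z) = 0.0118-0.2339z;  y(z) = 0.0213-0.2527z
quadratic in z: (1.1186)z²+(0.0709)z+(-0.0467)=0, √Δ=0.4626 → z ∈ {-0.2385, 0.1751}; z = -0.2385 (taking z<0)
x = 0.0676, y = 0.0816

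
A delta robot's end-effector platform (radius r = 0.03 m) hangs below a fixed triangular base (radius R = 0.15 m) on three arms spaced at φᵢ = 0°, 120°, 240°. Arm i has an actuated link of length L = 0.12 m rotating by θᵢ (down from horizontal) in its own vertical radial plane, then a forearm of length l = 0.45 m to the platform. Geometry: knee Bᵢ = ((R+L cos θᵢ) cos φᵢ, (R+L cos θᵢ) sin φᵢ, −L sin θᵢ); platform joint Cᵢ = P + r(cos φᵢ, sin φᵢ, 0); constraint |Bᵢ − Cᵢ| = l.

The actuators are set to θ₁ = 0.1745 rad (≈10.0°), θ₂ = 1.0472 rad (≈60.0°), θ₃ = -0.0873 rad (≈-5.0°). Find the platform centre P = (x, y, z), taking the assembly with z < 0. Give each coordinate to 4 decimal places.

(0.0516, -0.1504, -0.4017)

arm 1 at φ=0.0°: (R−r)+L cos θ1 = 0.2382;  centre 1 = (0.2382, 0.0000, -0.0208)
arm 2 at φ=120.0°: (R−r)+L cos θ2 = 0.1800;  centre 2 = (-0.0900, 0.1559, -0.1039)
centre 3 = (0.2395·cos240.0°, 0.2395·sin240.0°, 0.0105) = (-0.1198, -0.2075, 0.0105)
eliminate P² terms by subtracting sphere 1 from 2 and 3
linear system: -0.6564x+0.3118y = -0.0140−-0.1662z; -0.7159x+-0.4149y = 0.0003−0.0626z
det = 0.4955;  x = 0.0115+-0.0998z,  y = -0.0206+0.3230z
sphere 1 gives Az²+Bz+C=0 with A=1.1143, B=0.0736, C=-0.1503;  B²−4AC=0.6751;  roots -0.4017, 0.3357;  negative root z = -0.4017
x = 0.0516, y = -0.1504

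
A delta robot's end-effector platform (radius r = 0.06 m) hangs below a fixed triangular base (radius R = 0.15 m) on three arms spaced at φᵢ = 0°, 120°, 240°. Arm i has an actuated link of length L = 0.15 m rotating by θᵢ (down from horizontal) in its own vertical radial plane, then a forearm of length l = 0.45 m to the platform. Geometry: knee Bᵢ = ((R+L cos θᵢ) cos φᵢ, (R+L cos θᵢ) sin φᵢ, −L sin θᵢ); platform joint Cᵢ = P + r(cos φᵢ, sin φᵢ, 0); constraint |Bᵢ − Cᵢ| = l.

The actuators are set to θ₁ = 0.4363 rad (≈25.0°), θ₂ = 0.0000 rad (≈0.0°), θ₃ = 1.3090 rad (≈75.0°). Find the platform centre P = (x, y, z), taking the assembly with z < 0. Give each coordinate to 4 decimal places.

centre 1 = (0.2259·cos0.0°, 0.2259·sin0.0°, -0.0634) = (0.2259, 0.0000, -0.0634)
φ2=120.0°: virtual centre (-0.1200, 0.2078, 0.0000), radius l
arm 3 at φ=240.0°: ρ3 = 0.1288;  centre 3 = (-0.0644, -0.1116, -0.1449)
|centre ₂|²−|centre ₁|² = 0.0025;  |centre ₃|²−|centre ₁|² = -0.0175
[-0.6919 0.4157 0.1268]·P = 0.0025;  [-0.5807 -0.2231 -0.1630]·P = -0.0175
Cramer: x(z) = 0.0169-0.0997z;  y(z) = 0.0343-0.4710z
into |P−centre ₁|² = l²: 1.2318z² + 0.1362z + -0.1536 = 0;  Δ = 0.7754;  z = -0.4127 or 0.3022 → z<0 root = -0.4127
x = 0.0581, y = 0.2287

(0.0581, 0.2287, -0.4127)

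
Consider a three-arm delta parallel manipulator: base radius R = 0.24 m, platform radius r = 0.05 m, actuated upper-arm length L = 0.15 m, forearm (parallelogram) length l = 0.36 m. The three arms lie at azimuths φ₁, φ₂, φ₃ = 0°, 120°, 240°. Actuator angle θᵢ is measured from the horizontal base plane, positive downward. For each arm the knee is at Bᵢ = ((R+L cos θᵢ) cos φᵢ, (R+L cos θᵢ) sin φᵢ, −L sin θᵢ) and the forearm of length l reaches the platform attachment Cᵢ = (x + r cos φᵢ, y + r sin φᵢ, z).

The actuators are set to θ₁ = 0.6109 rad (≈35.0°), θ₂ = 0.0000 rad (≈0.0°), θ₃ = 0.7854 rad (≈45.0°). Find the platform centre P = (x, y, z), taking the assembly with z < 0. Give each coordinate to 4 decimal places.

arm 1 at φ=0.0°: (R−r)+L cos θ1 = 0.3129;  S1 = (0.3129, 0.0000, -0.0860)
S2 = (0.3400·cos120.0°, 0.3400·sin120.0°, 0.0000) = (-0.1700, 0.2944, 0.0000)
S3 = (0.2961·cos240.0°, 0.2961·sin240.0°, -0.1061) = (-0.1480, -0.2564, -0.1061)
subtract pairs → two planes through P
linear system: -0.9657x+0.5889y = 0.0103−0.1721z; -0.9218x+-0.5128y = -0.0064−-0.0401z
det = 1.0381;  x = -0.0015+0.0623z,  y = 0.0151+-0.1901z
into |P−S₁|² = l²: 1.0400z² + 0.1272z + -0.0232 = 0;  Δ = 0.1125;  z = -0.2224 or 0.1001 → z<0 root = -0.2224
x = -0.0153, y = 0.0574

(-0.0153, 0.0574, -0.2224)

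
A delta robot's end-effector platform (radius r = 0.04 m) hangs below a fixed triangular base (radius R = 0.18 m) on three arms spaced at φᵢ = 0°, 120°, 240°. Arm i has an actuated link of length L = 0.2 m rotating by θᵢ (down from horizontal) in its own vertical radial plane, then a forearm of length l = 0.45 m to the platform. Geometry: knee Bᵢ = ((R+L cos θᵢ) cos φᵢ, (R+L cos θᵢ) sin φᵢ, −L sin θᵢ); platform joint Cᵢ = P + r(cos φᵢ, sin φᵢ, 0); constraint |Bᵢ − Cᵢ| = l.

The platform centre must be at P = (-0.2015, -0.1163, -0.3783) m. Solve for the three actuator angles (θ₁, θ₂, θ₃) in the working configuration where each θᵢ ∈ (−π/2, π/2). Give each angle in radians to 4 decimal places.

φ1=0.0° → target in arm frame (-0.2015, -0.1163)
  A=0.3415, B=-0.3783, C=(l²−L²−A²−y'²−z²)/(2L)=-0.2769
  θ1 = atan2(B,A) + arccos(C/0.5096) = 1.3087
arm 2 (φ=120.0°): x'=0.0000, y'=0.2327
  e−x'=0.1400;  (l²−L²−(e−x')²−y'²−z²)/2L = -0.1358
  √(A²+B²)=0.4034;  θ2 = -1.2164+1.9142 ≈ 0.6978
arm 3 (φ=240.0°): x'=0.2015, y'=-0.1164
  A cos θ + B sin θ = C:  -0.0615·cos θ + -0.3783·sin θ = 0.0052
  γ=atan2(-0.3783,-0.0615)=-1.7319;  ψ=arccos(0.0135)=1.5573;  θ3=γ+ψ≈-0.1746

θ₁ = 1.3087, θ₂ = 0.6978, θ₃ = -0.1746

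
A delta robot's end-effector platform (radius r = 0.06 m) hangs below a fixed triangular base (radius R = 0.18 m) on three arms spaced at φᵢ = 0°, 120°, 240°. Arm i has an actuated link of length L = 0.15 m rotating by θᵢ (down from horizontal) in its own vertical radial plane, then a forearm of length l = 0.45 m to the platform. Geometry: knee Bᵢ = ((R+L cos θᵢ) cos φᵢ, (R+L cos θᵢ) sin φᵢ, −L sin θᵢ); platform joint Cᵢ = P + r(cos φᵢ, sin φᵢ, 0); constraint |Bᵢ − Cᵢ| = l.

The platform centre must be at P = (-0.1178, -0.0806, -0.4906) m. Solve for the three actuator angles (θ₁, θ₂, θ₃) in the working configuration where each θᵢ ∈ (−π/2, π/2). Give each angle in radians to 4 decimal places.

θ₁ = 1.3093, θ₂ = 0.9603, θ₃ = 0.4364

φ1=0.0° → target in arm frame (-0.1178, -0.0806)
  A cos θ + B sin θ = C:  0.2378·cos θ + -0.4906·sin θ = -0.4124
  √(A²+B²)=0.5452;  θ1 = -1.1195+2.4288 ≈ 1.3093
rotate P by −φ2: (-0.0109, 0.1423, -0.4906)
  e−x'=0.1309;  (l²−L²−(e−x')²−y'²−z²)/2L = -0.3269
  √(A²+B²)=0.5078;  θ2 = -1.3101+2.2703 ≈ 0.9603
arm 3 (φ=240.0°): x'=0.1287, y'=-0.0617
  e−x'=-0.0087;  (l²−L²−(e−x')²−y'²−z²)/2L = -0.2152
  γ=atan2(-0.4906,-0.0087)=-1.5885;  ψ=arccos(-0.4387)=2.0249;  θ3=γ+ψ≈0.4364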